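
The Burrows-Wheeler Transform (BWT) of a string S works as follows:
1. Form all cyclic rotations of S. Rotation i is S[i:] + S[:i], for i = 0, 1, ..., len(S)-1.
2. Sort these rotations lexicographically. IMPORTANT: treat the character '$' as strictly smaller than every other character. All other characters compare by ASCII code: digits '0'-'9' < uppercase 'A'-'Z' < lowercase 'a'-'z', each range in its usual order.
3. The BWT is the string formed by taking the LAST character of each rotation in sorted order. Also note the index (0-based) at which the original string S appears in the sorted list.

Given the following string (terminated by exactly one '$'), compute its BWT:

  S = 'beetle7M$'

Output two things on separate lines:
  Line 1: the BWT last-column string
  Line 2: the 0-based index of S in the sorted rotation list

All 9 rotations (rotation i = S[i:]+S[:i]):
  rot[0] = beetle7M$
  rot[1] = eetle7M$b
  rot[2] = etle7M$be
  rot[3] = tle7M$bee
  rot[4] = le7M$beet
  rot[5] = e7M$beetl
  rot[6] = 7M$beetle
  rot[7] = M$beetle7
  rot[8] = $beetle7M
Sorted (with $ < everything):
  sorted[0] = $beetle7M  (last char: 'M')
  sorted[1] = 7M$beetle  (last char: 'e')
  sorted[2] = M$beetle7  (last char: '7')
  sorted[3] = beetle7M$  (last char: '$')
  sorted[4] = e7M$beetl  (last char: 'l')
  sorted[5] = eetle7M$b  (last char: 'b')
  sorted[6] = etle7M$be  (last char: 'e')
  sorted[7] = le7M$beet  (last char: 't')
  sorted[8] = tle7M$bee  (last char: 'e')
Last column: Me7$lbete
Original string S is at sorted index 3

Answer: Me7$lbete
3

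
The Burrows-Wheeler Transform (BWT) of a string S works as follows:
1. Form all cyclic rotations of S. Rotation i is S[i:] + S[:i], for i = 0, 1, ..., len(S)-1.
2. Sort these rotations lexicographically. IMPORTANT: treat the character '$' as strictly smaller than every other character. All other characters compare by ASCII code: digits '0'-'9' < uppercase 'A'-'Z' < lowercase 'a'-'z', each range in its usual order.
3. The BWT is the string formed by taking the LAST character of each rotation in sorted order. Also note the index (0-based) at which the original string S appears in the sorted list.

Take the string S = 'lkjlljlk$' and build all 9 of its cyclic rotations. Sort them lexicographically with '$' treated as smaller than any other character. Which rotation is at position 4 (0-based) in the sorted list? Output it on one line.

All 9 rotations (rotation i = S[i:]+S[:i]):
  rot[0] = lkjlljlk$
  rot[1] = kjlljlk$l
  rot[2] = jlljlk$lk
  rot[3] = lljlk$lkj
  rot[4] = ljlk$lkjl
  rot[5] = jlk$lkjll
  rot[6] = lk$lkjllj
  rot[7] = k$lkjlljl
  rot[8] = $lkjlljlk
Sorted (with $ < everything):
  sorted[0] = $lkjlljlk
  sorted[1] = jlk$lkjll
  sorted[2] = jlljlk$lk
  sorted[3] = k$lkjlljl
  sorted[4] = kjlljlk$l
  sorted[5] = ljlk$lkjl
  sorted[6] = lk$lkjllj
  sorted[7] = lkjlljlk$
  sorted[8] = lljlk$lkj
sorted[4] = kjlljlk$l

Answer: kjlljlk$l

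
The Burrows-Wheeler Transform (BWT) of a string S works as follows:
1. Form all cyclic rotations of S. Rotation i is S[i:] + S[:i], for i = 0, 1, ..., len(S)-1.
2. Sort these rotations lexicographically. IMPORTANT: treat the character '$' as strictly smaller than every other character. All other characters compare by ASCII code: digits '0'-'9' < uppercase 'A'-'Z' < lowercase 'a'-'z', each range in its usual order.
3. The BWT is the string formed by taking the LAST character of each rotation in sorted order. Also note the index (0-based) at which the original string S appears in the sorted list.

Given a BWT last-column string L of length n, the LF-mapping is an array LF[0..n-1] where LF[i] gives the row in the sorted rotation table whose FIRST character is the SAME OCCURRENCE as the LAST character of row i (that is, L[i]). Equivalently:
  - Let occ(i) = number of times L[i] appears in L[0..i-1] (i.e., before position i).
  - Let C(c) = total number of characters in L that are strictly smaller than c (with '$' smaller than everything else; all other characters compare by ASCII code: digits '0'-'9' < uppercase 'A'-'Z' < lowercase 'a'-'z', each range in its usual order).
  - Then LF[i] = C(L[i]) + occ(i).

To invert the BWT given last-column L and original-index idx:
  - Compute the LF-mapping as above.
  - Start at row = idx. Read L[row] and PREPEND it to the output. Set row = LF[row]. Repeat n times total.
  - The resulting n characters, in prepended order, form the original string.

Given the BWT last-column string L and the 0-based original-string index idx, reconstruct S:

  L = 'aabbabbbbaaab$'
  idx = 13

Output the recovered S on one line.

Answer: bbbaabababbaa$

Derivation:
LF mapping: 1 2 7 8 3 9 10 11 12 4 5 6 13 0
Walk LF starting at row 13, prepending L[row]:
  step 1: row=13, L[13]='$', prepend. Next row=LF[13]=0
  step 2: row=0, L[0]='a', prepend. Next row=LF[0]=1
  step 3: row=1, L[1]='a', prepend. Next row=LF[1]=2
  step 4: row=2, L[2]='b', prepend. Next row=LF[2]=7
  step 5: row=7, L[7]='b', prepend. Next row=LF[7]=11
  step 6: row=11, L[11]='a', prepend. Next row=LF[11]=6
  step 7: row=6, L[6]='b', prepend. Next row=LF[6]=10
  step 8: row=10, L[10]='a', prepend. Next row=LF[10]=5
  step 9: row=5, L[5]='b', prepend. Next row=LF[5]=9
  step 10: row=9, L[9]='a', prepend. Next row=LF[9]=4
  step 11: row=4, L[4]='a', prepend. Next row=LF[4]=3
  step 12: row=3, L[3]='b', prepend. Next row=LF[3]=8
  step 13: row=8, L[8]='b', prepend. Next row=LF[8]=12
  step 14: row=12, L[12]='b', prepend. Next row=LF[12]=13
Reversed output: bbbaabababbaa$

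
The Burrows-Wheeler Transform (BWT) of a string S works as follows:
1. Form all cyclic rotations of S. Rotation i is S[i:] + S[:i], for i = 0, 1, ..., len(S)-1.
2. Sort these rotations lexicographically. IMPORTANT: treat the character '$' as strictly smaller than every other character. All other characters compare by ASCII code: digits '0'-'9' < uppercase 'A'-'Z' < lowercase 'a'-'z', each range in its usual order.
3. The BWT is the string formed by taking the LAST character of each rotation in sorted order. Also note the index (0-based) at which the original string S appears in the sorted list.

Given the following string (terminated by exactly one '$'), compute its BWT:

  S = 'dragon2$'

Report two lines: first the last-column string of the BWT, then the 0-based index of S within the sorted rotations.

All 8 rotations (rotation i = S[i:]+S[:i]):
  rot[0] = dragon2$
  rot[1] = ragon2$d
  rot[2] = agon2$dr
  rot[3] = gon2$dra
  rot[4] = on2$drag
  rot[5] = n2$drago
  rot[6] = 2$dragon
  rot[7] = $dragon2
Sorted (with $ < everything):
  sorted[0] = $dragon2  (last char: '2')
  sorted[1] = 2$dragon  (last char: 'n')
  sorted[2] = agon2$dr  (last char: 'r')
  sorted[3] = dragon2$  (last char: '$')
  sorted[4] = gon2$dra  (last char: 'a')
  sorted[5] = n2$drago  (last char: 'o')
  sorted[6] = on2$drag  (last char: 'g')
  sorted[7] = ragon2$d  (last char: 'd')
Last column: 2nr$aogd
Original string S is at sorted index 3

Answer: 2nr$aogd
3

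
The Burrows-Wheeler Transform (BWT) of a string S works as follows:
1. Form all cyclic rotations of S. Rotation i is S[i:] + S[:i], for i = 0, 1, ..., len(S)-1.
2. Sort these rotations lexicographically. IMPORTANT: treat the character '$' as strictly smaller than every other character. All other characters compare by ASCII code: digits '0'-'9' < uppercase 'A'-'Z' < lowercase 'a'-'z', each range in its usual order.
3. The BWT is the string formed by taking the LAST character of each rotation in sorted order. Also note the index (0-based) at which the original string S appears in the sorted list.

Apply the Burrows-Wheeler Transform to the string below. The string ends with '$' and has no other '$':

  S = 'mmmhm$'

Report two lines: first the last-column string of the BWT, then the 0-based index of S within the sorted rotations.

Answer: mmhmm$
5

Derivation:
All 6 rotations (rotation i = S[i:]+S[:i]):
  rot[0] = mmmhm$
  rot[1] = mmhm$m
  rot[2] = mhm$mm
  rot[3] = hm$mmm
  rot[4] = m$mmmh
  rot[5] = $mmmhm
Sorted (with $ < everything):
  sorted[0] = $mmmhm  (last char: 'm')
  sorted[1] = hm$mmm  (last char: 'm')
  sorted[2] = m$mmmh  (last char: 'h')
  sorted[3] = mhm$mm  (last char: 'm')
  sorted[4] = mmhm$m  (last char: 'm')
  sorted[5] = mmmhm$  (last char: '$')
Last column: mmhmm$
Original string S is at sorted index 5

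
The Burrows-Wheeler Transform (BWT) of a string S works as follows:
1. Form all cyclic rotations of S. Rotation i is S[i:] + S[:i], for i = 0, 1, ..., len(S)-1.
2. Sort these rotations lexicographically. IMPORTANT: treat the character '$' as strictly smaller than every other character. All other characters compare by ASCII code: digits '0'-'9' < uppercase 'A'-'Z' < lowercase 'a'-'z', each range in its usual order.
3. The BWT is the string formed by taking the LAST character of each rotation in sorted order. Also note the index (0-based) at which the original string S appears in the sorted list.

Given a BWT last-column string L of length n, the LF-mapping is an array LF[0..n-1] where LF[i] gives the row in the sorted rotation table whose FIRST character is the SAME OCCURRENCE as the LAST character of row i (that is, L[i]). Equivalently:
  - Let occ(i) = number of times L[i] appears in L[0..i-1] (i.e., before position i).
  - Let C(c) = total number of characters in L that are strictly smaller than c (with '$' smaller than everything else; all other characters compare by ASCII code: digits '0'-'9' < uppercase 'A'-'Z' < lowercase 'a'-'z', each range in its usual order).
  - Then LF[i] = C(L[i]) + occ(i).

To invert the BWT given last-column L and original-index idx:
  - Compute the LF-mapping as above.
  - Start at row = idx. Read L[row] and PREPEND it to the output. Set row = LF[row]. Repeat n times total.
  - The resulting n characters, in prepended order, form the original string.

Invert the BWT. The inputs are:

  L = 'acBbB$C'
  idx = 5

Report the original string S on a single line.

Answer: bCcBBa$

Derivation:
LF mapping: 4 6 1 5 2 0 3
Walk LF starting at row 5, prepending L[row]:
  step 1: row=5, L[5]='$', prepend. Next row=LF[5]=0
  step 2: row=0, L[0]='a', prepend. Next row=LF[0]=4
  step 3: row=4, L[4]='B', prepend. Next row=LF[4]=2
  step 4: row=2, L[2]='B', prepend. Next row=LF[2]=1
  step 5: row=1, L[1]='c', prepend. Next row=LF[1]=6
  step 6: row=6, L[6]='C', prepend. Next row=LF[6]=3
  step 7: row=3, L[3]='b', prepend. Next row=LF[3]=5
Reversed output: bCcBBa$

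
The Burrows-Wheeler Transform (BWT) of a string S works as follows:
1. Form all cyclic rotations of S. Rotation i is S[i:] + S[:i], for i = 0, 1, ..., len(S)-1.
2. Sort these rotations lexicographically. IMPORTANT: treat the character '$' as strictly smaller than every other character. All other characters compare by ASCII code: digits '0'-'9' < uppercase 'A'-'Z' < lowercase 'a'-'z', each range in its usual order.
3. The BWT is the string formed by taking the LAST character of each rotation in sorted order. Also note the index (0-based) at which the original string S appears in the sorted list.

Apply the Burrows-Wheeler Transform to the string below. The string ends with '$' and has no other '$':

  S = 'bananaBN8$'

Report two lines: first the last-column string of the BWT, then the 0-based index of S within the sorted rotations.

All 10 rotations (rotation i = S[i:]+S[:i]):
  rot[0] = bananaBN8$
  rot[1] = ananaBN8$b
  rot[2] = nanaBN8$ba
  rot[3] = anaBN8$ban
  rot[4] = naBN8$bana
  rot[5] = aBN8$banan
  rot[6] = BN8$banana
  rot[7] = N8$bananaB
  rot[8] = 8$bananaBN
  rot[9] = $bananaBN8
Sorted (with $ < everything):
  sorted[0] = $bananaBN8  (last char: '8')
  sorted[1] = 8$bananaBN  (last char: 'N')
  sorted[2] = BN8$banana  (last char: 'a')
  sorted[3] = N8$bananaB  (last char: 'B')
  sorted[4] = aBN8$banan  (last char: 'n')
  sorted[5] = anaBN8$ban  (last char: 'n')
  sorted[6] = ananaBN8$b  (last char: 'b')
  sorted[7] = bananaBN8$  (last char: '$')
  sorted[8] = naBN8$bana  (last char: 'a')
  sorted[9] = nanaBN8$ba  (last char: 'a')
Last column: 8NaBnnb$aa
Original string S is at sorted index 7

Answer: 8NaBnnb$aa
7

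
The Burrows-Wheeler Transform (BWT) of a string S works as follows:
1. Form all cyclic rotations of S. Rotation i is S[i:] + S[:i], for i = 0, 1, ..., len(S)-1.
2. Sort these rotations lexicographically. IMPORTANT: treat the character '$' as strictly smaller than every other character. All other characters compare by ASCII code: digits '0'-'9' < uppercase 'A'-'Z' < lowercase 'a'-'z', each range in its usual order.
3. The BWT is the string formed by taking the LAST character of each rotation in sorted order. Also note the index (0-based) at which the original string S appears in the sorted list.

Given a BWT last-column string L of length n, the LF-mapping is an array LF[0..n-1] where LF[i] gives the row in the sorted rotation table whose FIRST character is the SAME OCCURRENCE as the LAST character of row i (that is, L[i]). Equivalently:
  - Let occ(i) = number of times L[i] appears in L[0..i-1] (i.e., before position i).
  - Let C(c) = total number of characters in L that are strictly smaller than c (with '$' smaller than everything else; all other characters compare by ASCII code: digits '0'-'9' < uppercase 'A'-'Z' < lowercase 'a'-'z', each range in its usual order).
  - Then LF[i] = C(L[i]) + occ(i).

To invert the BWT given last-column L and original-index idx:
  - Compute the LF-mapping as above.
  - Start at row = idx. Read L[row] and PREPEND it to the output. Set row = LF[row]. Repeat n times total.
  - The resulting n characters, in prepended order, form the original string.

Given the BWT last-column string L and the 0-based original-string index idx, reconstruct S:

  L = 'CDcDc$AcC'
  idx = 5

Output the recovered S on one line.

Answer: DCccDAcC$

Derivation:
LF mapping: 2 4 6 5 7 0 1 8 3
Walk LF starting at row 5, prepending L[row]:
  step 1: row=5, L[5]='$', prepend. Next row=LF[5]=0
  step 2: row=0, L[0]='C', prepend. Next row=LF[0]=2
  step 3: row=2, L[2]='c', prepend. Next row=LF[2]=6
  step 4: row=6, L[6]='A', prepend. Next row=LF[6]=1
  step 5: row=1, L[1]='D', prepend. Next row=LF[1]=4
  step 6: row=4, L[4]='c', prepend. Next row=LF[4]=7
  step 7: row=7, L[7]='c', prepend. Next row=LF[7]=8
  step 8: row=8, L[8]='C', prepend. Next row=LF[8]=3
  step 9: row=3, L[3]='D', prepend. Next row=LF[3]=5
Reversed output: DCccDAcC$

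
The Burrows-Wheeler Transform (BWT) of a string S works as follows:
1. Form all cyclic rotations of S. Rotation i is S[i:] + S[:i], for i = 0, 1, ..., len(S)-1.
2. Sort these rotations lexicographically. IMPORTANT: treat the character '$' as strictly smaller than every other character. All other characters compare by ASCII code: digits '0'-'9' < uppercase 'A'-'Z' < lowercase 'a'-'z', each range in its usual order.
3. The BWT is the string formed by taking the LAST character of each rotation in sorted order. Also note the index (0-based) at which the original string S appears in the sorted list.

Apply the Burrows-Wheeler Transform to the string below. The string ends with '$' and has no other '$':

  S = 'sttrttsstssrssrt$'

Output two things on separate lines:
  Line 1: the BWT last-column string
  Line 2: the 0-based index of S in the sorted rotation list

Answer: tsstsstrts$rtstsr
10

Derivation:
All 17 rotations (rotation i = S[i:]+S[:i]):
  rot[0] = sttrttsstssrssrt$
  rot[1] = ttrttsstssrssrt$s
  rot[2] = trttsstssrssrt$st
  rot[3] = rttsstssrssrt$stt
  rot[4] = ttsstssrssrt$sttr
  rot[5] = tsstssrssrt$sttrt
  rot[6] = sstssrssrt$sttrtt
  rot[7] = stssrssrt$sttrtts
  rot[8] = tssrssrt$sttrttss
  rot[9] = ssrssrt$sttrttsst
  rot[10] = srssrt$sttrttssts
  rot[11] = rssrt$sttrttsstss
  rot[12] = ssrt$sttrttsstssr
  rot[13] = srt$sttrttsstssrs
  rot[14] = rt$sttrttsstssrss
  rot[15] = t$sttrttsstssrssr
  rot[16] = $sttrttsstssrssrt
Sorted (with $ < everything):
  sorted[0] = $sttrttsstssrssrt  (last char: 't')
  sorted[1] = rssrt$sttrttsstss  (last char: 's')
  sorted[2] = rt$sttrttsstssrss  (last char: 's')
  sorted[3] = rttsstssrssrt$stt  (last char: 't')
  sorted[4] = srssrt$sttrttssts  (last char: 's')
  sorted[5] = srt$sttrttsstssrs  (last char: 's')
  sorted[6] = ssrssrt$sttrttsst  (last char: 't')
  sorted[7] = ssrt$sttrttsstssr  (last char: 'r')
  sorted[8] = sstssrssrt$sttrtt  (last char: 't')
  sorted[9] = stssrssrt$sttrtts  (last char: 's')
  sorted[10] = sttrttsstssrssrt$  (last char: '$')
  sorted[11] = t$sttrttsstssrssr  (last char: 'r')
  sorted[12] = trttsstssrssrt$st  (last char: 't')
  sorted[13] = tssrssrt$sttrttss  (last char: 's')
  sorted[14] = tsstssrssrt$sttrt  (last char: 't')
  sorted[15] = ttrttsstssrssrt$s  (last char: 's')
  sorted[16] = ttsstssrssrt$sttr  (last char: 'r')
Last column: tsstsstrts$rtstsr
Original string S is at sorted index 10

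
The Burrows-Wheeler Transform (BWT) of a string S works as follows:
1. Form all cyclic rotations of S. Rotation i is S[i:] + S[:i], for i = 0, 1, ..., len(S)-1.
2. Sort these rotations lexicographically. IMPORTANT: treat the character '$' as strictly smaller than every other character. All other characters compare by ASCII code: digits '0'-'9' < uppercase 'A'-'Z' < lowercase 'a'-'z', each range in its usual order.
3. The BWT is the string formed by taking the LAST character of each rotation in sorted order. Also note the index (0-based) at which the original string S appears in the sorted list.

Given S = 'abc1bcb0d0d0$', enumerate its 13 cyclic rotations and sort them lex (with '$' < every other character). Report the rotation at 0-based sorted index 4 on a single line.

Answer: 1bcb0d0d0$abc

Derivation:
All 13 rotations (rotation i = S[i:]+S[:i]):
  rot[0] = abc1bcb0d0d0$
  rot[1] = bc1bcb0d0d0$a
  rot[2] = c1bcb0d0d0$ab
  rot[3] = 1bcb0d0d0$abc
  rot[4] = bcb0d0d0$abc1
  rot[5] = cb0d0d0$abc1b
  rot[6] = b0d0d0$abc1bc
  rot[7] = 0d0d0$abc1bcb
  rot[8] = d0d0$abc1bcb0
  rot[9] = 0d0$abc1bcb0d
  rot[10] = d0$abc1bcb0d0
  rot[11] = 0$abc1bcb0d0d
  rot[12] = $abc1bcb0d0d0
Sorted (with $ < everything):
  sorted[0] = $abc1bcb0d0d0
  sorted[1] = 0$abc1bcb0d0d
  sorted[2] = 0d0$abc1bcb0d
  sorted[3] = 0d0d0$abc1bcb
  sorted[4] = 1bcb0d0d0$abc
  sorted[5] = abc1bcb0d0d0$
  sorted[6] = b0d0d0$abc1bc
  sorted[7] = bc1bcb0d0d0$a
  sorted[8] = bcb0d0d0$abc1
  sorted[9] = c1bcb0d0d0$ab
  sorted[10] = cb0d0d0$abc1b
  sorted[11] = d0$abc1bcb0d0
  sorted[12] = d0d0$abc1bcb0
sorted[4] = 1bcb0d0d0$abc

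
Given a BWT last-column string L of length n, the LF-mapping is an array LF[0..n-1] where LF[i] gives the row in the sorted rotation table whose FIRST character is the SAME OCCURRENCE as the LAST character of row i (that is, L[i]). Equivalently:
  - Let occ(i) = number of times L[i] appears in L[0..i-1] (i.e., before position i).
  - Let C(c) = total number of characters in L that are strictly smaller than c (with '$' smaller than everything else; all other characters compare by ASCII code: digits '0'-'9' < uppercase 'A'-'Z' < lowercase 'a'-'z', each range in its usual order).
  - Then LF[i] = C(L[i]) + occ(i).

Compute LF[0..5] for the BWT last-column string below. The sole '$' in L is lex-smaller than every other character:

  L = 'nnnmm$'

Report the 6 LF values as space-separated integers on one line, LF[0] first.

Answer: 3 4 5 1 2 0

Derivation:
Char counts: '$':1, 'm':2, 'n':3
C (first-col start): C('$')=0, C('m')=1, C('n')=3
L[0]='n': occ=0, LF[0]=C('n')+0=3+0=3
L[1]='n': occ=1, LF[1]=C('n')+1=3+1=4
L[2]='n': occ=2, LF[2]=C('n')+2=3+2=5
L[3]='m': occ=0, LF[3]=C('m')+0=1+0=1
L[4]='m': occ=1, LF[4]=C('m')+1=1+1=2
L[5]='$': occ=0, LF[5]=C('$')+0=0+0=0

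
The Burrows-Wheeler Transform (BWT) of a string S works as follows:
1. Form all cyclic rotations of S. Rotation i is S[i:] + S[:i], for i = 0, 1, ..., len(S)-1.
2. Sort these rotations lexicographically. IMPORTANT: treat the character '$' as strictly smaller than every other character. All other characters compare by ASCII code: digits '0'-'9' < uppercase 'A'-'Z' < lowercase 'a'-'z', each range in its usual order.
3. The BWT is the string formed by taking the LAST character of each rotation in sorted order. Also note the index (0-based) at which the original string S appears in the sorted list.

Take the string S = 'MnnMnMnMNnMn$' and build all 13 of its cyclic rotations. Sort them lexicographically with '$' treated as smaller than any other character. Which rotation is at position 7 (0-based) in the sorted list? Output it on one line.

Answer: n$MnnMnMnMNnM

Derivation:
All 13 rotations (rotation i = S[i:]+S[:i]):
  rot[0] = MnnMnMnMNnMn$
  rot[1] = nnMnMnMNnMn$M
  rot[2] = nMnMnMNnMn$Mn
  rot[3] = MnMnMNnMn$Mnn
  rot[4] = nMnMNnMn$MnnM
  rot[5] = MnMNnMn$MnnMn
  rot[6] = nMNnMn$MnnMnM
  rot[7] = MNnMn$MnnMnMn
  rot[8] = NnMn$MnnMnMnM
  rot[9] = nMn$MnnMnMnMN
  rot[10] = Mn$MnnMnMnMNn
  rot[11] = n$MnnMnMnMNnM
  rot[12] = $MnnMnMnMNnMn
Sorted (with $ < everything):
  sorted[0] = $MnnMnMnMNnMn
  sorted[1] = MNnMn$MnnMnMn
  sorted[2] = Mn$MnnMnMnMNn
  sorted[3] = MnMNnMn$MnnMn
  sorted[4] = MnMnMNnMn$Mnn
  sorted[5] = MnnMnMnMNnMn$
  sorted[6] = NnMn$MnnMnMnM
  sorted[7] = n$MnnMnMnMNnM
  sorted[8] = nMNnMn$MnnMnM
  sorted[9] = nMn$MnnMnMnMN
  sorted[10] = nMnMNnMn$MnnM
  sorted[11] = nMnMnMNnMn$Mn
  sorted[12] = nnMnMnMNnMn$M
sorted[7] = n$MnnMnMnMNnM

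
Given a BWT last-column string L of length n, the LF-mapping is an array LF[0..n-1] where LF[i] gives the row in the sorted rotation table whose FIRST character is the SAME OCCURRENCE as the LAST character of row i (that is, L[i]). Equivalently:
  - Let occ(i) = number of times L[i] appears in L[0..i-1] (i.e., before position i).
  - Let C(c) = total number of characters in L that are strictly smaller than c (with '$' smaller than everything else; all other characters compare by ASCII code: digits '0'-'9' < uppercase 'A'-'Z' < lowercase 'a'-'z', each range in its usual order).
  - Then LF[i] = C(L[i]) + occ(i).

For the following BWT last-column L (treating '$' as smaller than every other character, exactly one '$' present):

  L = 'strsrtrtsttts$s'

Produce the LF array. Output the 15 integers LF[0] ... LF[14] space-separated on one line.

Answer: 4 9 1 5 2 10 3 11 6 12 13 14 7 0 8

Derivation:
Char counts: '$':1, 'r':3, 's':5, 't':6
C (first-col start): C('$')=0, C('r')=1, C('s')=4, C('t')=9
L[0]='s': occ=0, LF[0]=C('s')+0=4+0=4
L[1]='t': occ=0, LF[1]=C('t')+0=9+0=9
L[2]='r': occ=0, LF[2]=C('r')+0=1+0=1
L[3]='s': occ=1, LF[3]=C('s')+1=4+1=5
L[4]='r': occ=1, LF[4]=C('r')+1=1+1=2
L[5]='t': occ=1, LF[5]=C('t')+1=9+1=10
L[6]='r': occ=2, LF[6]=C('r')+2=1+2=3
L[7]='t': occ=2, LF[7]=C('t')+2=9+2=11
L[8]='s': occ=2, LF[8]=C('s')+2=4+2=6
L[9]='t': occ=3, LF[9]=C('t')+3=9+3=12
L[10]='t': occ=4, LF[10]=C('t')+4=9+4=13
L[11]='t': occ=5, LF[11]=C('t')+5=9+5=14
L[12]='s': occ=3, LF[12]=C('s')+3=4+3=7
L[13]='$': occ=0, LF[13]=C('$')+0=0+0=0
L[14]='s': occ=4, LF[14]=C('s')+4=4+4=8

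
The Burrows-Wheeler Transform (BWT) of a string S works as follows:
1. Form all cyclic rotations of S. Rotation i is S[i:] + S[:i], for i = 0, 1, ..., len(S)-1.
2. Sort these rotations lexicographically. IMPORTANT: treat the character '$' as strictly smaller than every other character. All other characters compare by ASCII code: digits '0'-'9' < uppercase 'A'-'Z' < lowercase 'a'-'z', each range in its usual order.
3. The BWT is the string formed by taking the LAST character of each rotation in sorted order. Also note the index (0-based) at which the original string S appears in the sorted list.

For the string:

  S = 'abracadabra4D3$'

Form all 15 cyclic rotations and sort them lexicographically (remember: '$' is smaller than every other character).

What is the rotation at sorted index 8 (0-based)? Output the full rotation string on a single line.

All 15 rotations (rotation i = S[i:]+S[:i]):
  rot[0] = abracadabra4D3$
  rot[1] = bracadabra4D3$a
  rot[2] = racadabra4D3$ab
  rot[3] = acadabra4D3$abr
  rot[4] = cadabra4D3$abra
  rot[5] = adabra4D3$abrac
  rot[6] = dabra4D3$abraca
  rot[7] = abra4D3$abracad
  rot[8] = bra4D3$abracada
  rot[9] = ra4D3$abracadab
  rot[10] = a4D3$abracadabr
  rot[11] = 4D3$abracadabra
  rot[12] = D3$abracadabra4
  rot[13] = 3$abracadabra4D
  rot[14] = $abracadabra4D3
Sorted (with $ < everything):
  sorted[0] = $abracadabra4D3
  sorted[1] = 3$abracadabra4D
  sorted[2] = 4D3$abracadabra
  sorted[3] = D3$abracadabra4
  sorted[4] = a4D3$abracadabr
  sorted[5] = abra4D3$abracad
  sorted[6] = abracadabra4D3$
  sorted[7] = acadabra4D3$abr
  sorted[8] = adabra4D3$abrac
  sorted[9] = bra4D3$abracada
  sorted[10] = bracadabra4D3$a
  sorted[11] = cadabra4D3$abra
  sorted[12] = dabra4D3$abraca
  sorted[13] = ra4D3$abracadab
  sorted[14] = racadabra4D3$ab
sorted[8] = adabra4D3$abrac

Answer: adabra4D3$abrac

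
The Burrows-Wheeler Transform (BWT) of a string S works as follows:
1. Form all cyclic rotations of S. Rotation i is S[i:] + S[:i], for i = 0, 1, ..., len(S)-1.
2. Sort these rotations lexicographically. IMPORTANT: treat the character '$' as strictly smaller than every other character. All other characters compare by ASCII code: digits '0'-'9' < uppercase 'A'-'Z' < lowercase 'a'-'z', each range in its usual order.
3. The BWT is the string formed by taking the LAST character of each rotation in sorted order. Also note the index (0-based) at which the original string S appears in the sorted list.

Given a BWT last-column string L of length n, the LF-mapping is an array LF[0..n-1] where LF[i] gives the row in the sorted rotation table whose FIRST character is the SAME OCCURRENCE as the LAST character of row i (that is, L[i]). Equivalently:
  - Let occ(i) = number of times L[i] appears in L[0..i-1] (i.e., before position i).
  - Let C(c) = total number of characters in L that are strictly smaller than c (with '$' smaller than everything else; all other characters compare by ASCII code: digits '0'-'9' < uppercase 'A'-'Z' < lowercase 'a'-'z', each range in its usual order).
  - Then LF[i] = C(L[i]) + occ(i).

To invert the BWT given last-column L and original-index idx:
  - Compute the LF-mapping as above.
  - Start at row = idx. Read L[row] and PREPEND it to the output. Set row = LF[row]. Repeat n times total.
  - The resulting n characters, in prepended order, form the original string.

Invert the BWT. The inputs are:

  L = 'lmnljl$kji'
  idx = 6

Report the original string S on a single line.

LF mapping: 5 8 9 6 2 7 0 4 3 1
Walk LF starting at row 6, prepending L[row]:
  step 1: row=6, L[6]='$', prepend. Next row=LF[6]=0
  step 2: row=0, L[0]='l', prepend. Next row=LF[0]=5
  step 3: row=5, L[5]='l', prepend. Next row=LF[5]=7
  step 4: row=7, L[7]='k', prepend. Next row=LF[7]=4
  step 5: row=4, L[4]='j', prepend. Next row=LF[4]=2
  step 6: row=2, L[2]='n', prepend. Next row=LF[2]=9
  step 7: row=9, L[9]='i', prepend. Next row=LF[9]=1
  step 8: row=1, L[1]='m', prepend. Next row=LF[1]=8
  step 9: row=8, L[8]='j', prepend. Next row=LF[8]=3
  step 10: row=3, L[3]='l', prepend. Next row=LF[3]=6
Reversed output: ljminjkll$

Answer: ljminjkll$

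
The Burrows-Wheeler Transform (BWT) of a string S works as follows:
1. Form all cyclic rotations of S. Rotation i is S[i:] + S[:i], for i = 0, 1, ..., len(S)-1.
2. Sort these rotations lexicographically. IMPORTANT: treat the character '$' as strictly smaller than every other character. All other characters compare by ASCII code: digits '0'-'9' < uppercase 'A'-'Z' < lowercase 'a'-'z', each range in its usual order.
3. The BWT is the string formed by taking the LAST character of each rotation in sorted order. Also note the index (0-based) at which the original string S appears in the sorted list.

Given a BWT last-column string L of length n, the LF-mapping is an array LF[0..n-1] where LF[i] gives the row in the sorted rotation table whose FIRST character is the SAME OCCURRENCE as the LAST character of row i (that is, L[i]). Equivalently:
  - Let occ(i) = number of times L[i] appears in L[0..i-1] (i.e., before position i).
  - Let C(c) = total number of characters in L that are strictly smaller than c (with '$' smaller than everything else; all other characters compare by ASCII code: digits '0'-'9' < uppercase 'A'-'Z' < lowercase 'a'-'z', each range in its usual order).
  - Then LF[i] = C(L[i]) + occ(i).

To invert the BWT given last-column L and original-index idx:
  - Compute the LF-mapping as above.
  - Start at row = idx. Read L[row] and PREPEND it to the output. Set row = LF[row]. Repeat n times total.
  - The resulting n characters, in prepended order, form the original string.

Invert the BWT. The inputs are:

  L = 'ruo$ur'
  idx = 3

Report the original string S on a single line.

LF mapping: 2 4 1 0 5 3
Walk LF starting at row 3, prepending L[row]:
  step 1: row=3, L[3]='$', prepend. Next row=LF[3]=0
  step 2: row=0, L[0]='r', prepend. Next row=LF[0]=2
  step 3: row=2, L[2]='o', prepend. Next row=LF[2]=1
  step 4: row=1, L[1]='u', prepend. Next row=LF[1]=4
  step 5: row=4, L[4]='u', prepend. Next row=LF[4]=5
  step 6: row=5, L[5]='r', prepend. Next row=LF[5]=3
Reversed output: ruuor$

Answer: ruuor$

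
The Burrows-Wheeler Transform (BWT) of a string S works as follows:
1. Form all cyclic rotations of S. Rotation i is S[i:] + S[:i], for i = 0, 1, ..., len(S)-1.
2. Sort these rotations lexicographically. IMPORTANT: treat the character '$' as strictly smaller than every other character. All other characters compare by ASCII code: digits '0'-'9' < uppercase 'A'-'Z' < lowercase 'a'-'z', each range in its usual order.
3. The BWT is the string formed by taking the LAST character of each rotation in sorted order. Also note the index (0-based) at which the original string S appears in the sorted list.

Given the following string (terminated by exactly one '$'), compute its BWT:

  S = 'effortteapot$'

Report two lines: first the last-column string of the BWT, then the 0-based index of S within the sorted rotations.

All 13 rotations (rotation i = S[i:]+S[:i]):
  rot[0] = effortteapot$
  rot[1] = ffortteapot$e
  rot[2] = fortteapot$ef
  rot[3] = ortteapot$eff
  rot[4] = rtteapot$effo
  rot[5] = tteapot$effor
  rot[6] = teapot$effort
  rot[7] = eapot$effortt
  rot[8] = apot$effortte
  rot[9] = pot$efforttea
  rot[10] = ot$effortteap
  rot[11] = t$effortteapo
  rot[12] = $effortteapot
Sorted (with $ < everything):
  sorted[0] = $effortteapot  (last char: 't')
  sorted[1] = apot$effortte  (last char: 'e')
  sorted[2] = eapot$effortt  (last char: 't')
  sorted[3] = effortteapot$  (last char: '$')
  sorted[4] = ffortteapot$e  (last char: 'e')
  sorted[5] = fortteapot$ef  (last char: 'f')
  sorted[6] = ortteapot$eff  (last char: 'f')
  sorted[7] = ot$effortteap  (last char: 'p')
  sorted[8] = pot$efforttea  (last char: 'a')
  sorted[9] = rtteapot$effo  (last char: 'o')
  sorted[10] = t$effortteapo  (last char: 'o')
  sorted[11] = teapot$effort  (last char: 't')
  sorted[12] = tteapot$effor  (last char: 'r')
Last column: tet$effpaootr
Original string S is at sorted index 3

Answer: tet$effpaootr
3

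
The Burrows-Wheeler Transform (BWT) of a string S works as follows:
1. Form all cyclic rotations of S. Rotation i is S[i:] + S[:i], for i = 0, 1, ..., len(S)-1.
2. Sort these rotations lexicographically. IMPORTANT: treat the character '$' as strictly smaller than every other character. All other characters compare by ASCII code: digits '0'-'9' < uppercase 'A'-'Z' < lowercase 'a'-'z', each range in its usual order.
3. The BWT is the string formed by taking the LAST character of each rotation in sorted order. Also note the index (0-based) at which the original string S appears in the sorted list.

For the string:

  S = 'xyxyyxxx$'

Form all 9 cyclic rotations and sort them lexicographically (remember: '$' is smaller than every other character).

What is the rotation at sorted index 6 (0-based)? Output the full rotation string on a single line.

All 9 rotations (rotation i = S[i:]+S[:i]):
  rot[0] = xyxyyxxx$
  rot[1] = yxyyxxx$x
  rot[2] = xyyxxx$xy
  rot[3] = yyxxx$xyx
  rot[4] = yxxx$xyxy
  rot[5] = xxx$xyxyy
  rot[6] = xx$xyxyyx
  rot[7] = x$xyxyyxx
  rot[8] = $xyxyyxxx
Sorted (with $ < everything):
  sorted[0] = $xyxyyxxx
  sorted[1] = x$xyxyyxx
  sorted[2] = xx$xyxyyx
  sorted[3] = xxx$xyxyy
  sorted[4] = xyxyyxxx$
  sorted[5] = xyyxxx$xy
  sorted[6] = yxxx$xyxy
  sorted[7] = yxyyxxx$x
  sorted[8] = yyxxx$xyx
sorted[6] = yxxx$xyxy

Answer: yxxx$xyxy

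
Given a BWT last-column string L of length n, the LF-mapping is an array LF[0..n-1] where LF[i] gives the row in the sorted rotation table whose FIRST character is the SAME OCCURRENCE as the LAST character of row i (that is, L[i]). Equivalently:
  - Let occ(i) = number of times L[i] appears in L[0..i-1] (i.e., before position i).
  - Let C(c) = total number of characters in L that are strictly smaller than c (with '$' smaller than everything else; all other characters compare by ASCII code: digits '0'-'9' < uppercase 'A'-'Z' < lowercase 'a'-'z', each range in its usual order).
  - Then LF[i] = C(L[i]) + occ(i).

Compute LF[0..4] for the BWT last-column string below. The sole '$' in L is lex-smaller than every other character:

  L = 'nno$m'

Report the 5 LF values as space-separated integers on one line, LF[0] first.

Answer: 2 3 4 0 1

Derivation:
Char counts: '$':1, 'm':1, 'n':2, 'o':1
C (first-col start): C('$')=0, C('m')=1, C('n')=2, C('o')=4
L[0]='n': occ=0, LF[0]=C('n')+0=2+0=2
L[1]='n': occ=1, LF[1]=C('n')+1=2+1=3
L[2]='o': occ=0, LF[2]=C('o')+0=4+0=4
L[3]='$': occ=0, LF[3]=C('$')+0=0+0=0
L[4]='m': occ=0, LF[4]=C('m')+0=1+0=1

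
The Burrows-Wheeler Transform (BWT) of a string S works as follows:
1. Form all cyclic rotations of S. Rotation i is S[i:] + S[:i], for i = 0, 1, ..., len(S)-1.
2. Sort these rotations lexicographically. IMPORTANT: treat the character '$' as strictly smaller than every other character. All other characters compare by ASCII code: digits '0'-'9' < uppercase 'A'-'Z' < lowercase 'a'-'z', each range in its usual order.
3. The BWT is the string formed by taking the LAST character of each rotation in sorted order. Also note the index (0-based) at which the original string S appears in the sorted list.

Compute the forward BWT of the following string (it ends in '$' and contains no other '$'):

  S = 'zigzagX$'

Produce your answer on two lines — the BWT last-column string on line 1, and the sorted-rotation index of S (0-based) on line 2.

Answer: Xgzaizg$
7

Derivation:
All 8 rotations (rotation i = S[i:]+S[:i]):
  rot[0] = zigzagX$
  rot[1] = igzagX$z
  rot[2] = gzagX$zi
  rot[3] = zagX$zig
  rot[4] = agX$zigz
  rot[5] = gX$zigza
  rot[6] = X$zigzag
  rot[7] = $zigzagX
Sorted (with $ < everything):
  sorted[0] = $zigzagX  (last char: 'X')
  sorted[1] = X$zigzag  (last char: 'g')
  sorted[2] = agX$zigz  (last char: 'z')
  sorted[3] = gX$zigza  (last char: 'a')
  sorted[4] = gzagX$zi  (last char: 'i')
  sorted[5] = igzagX$z  (last char: 'z')
  sorted[6] = zagX$zig  (last char: 'g')
  sorted[7] = zigzagX$  (last char: '$')
Last column: Xgzaizg$
Original string S is at sorted index 7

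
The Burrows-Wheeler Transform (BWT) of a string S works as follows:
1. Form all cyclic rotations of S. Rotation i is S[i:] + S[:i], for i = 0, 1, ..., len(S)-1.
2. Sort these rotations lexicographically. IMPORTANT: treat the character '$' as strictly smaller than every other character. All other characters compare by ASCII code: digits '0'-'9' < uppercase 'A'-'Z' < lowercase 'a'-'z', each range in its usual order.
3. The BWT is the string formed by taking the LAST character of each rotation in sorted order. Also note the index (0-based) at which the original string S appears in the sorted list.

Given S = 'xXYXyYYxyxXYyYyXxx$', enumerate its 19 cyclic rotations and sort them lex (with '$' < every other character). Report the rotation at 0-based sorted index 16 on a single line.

Answer: yYYxyxXYyYyXxx$xXYX

Derivation:
All 19 rotations (rotation i = S[i:]+S[:i]):
  rot[0] = xXYXyYYxyxXYyYyXxx$
  rot[1] = XYXyYYxyxXYyYyXxx$x
  rot[2] = YXyYYxyxXYyYyXxx$xX
  rot[3] = XyYYxyxXYyYyXxx$xXY
  rot[4] = yYYxyxXYyYyXxx$xXYX
  rot[5] = YYxyxXYyYyXxx$xXYXy
  rot[6] = YxyxXYyYyXxx$xXYXyY
  rot[7] = xyxXYyYyXxx$xXYXyYY
  rot[8] = yxXYyYyXxx$xXYXyYYx
  rot[9] = xXYyYyXxx$xXYXyYYxy
  rot[10] = XYyYyXxx$xXYXyYYxyx
  rot[11] = YyYyXxx$xXYXyYYxyxX
  rot[12] = yYyXxx$xXYXyYYxyxXY
  rot[13] = YyXxx$xXYXyYYxyxXYy
  rot[14] = yXxx$xXYXyYYxyxXYyY
  rot[15] = Xxx$xXYXyYYxyxXYyYy
  rot[16] = xx$xXYXyYYxyxXYyYyX
  rot[17] = x$xXYXyYYxyxXYyYyXx
  rot[18] = $xXYXyYYxyxXYyYyXxx
Sorted (with $ < everything):
  sorted[0] = $xXYXyYYxyxXYyYyXxx
  sorted[1] = XYXyYYxyxXYyYyXxx$x
  sorted[2] = XYyYyXxx$xXYXyYYxyx
  sorted[3] = Xxx$xXYXyYYxyxXYyYy
  sorted[4] = XyYYxyxXYyYyXxx$xXY
  sorted[5] = YXyYYxyxXYyYyXxx$xX
  sorted[6] = YYxyxXYyYyXxx$xXYXy
  sorted[7] = YxyxXYyYyXxx$xXYXyY
  sorted[8] = YyXxx$xXYXyYYxyxXYy
  sorted[9] = YyYyXxx$xXYXyYYxyxX
  sorted[10] = x$xXYXyYYxyxXYyYyXx
  sorted[11] = xXYXyYYxyxXYyYyXxx$
  sorted[12] = xXYyYyXxx$xXYXyYYxy
  sorted[13] = xx$xXYXyYYxyxXYyYyX
  sorted[14] = xyxXYyYyXxx$xXYXyYY
  sorted[15] = yXxx$xXYXyYYxyxXYyY
  sorted[16] = yYYxyxXYyYyXxx$xXYX
  sorted[17] = yYyXxx$xXYXyYYxyxXY
  sorted[18] = yxXYyYyXxx$xXYXyYYx
sorted[16] = yYYxyxXYyYyXxx$xXYX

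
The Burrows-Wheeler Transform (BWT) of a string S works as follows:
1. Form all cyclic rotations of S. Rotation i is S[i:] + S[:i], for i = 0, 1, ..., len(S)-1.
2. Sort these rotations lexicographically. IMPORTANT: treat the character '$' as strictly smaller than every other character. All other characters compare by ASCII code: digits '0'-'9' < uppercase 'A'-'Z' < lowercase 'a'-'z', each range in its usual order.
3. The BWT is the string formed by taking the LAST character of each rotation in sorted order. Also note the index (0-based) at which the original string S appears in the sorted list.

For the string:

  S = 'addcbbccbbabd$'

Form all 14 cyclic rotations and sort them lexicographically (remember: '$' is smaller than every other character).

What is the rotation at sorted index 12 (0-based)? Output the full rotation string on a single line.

All 14 rotations (rotation i = S[i:]+S[:i]):
  rot[0] = addcbbccbbabd$
  rot[1] = ddcbbccbbabd$a
  rot[2] = dcbbccbbabd$ad
  rot[3] = cbbccbbabd$add
  rot[4] = bbccbbabd$addc
  rot[5] = bccbbabd$addcb
  rot[6] = ccbbabd$addcbb
  rot[7] = cbbabd$addcbbc
  rot[8] = bbabd$addcbbcc
  rot[9] = babd$addcbbccb
  rot[10] = abd$addcbbccbb
  rot[11] = bd$addcbbccbba
  rot[12] = d$addcbbccbbab
  rot[13] = $addcbbccbbabd
Sorted (with $ < everything):
  sorted[0] = $addcbbccbbabd
  sorted[1] = abd$addcbbccbb
  sorted[2] = addcbbccbbabd$
  sorted[3] = babd$addcbbccb
  sorted[4] = bbabd$addcbbcc
  sorted[5] = bbccbbabd$addc
  sorted[6] = bccbbabd$addcb
  sorted[7] = bd$addcbbccbba
  sorted[8] = cbbabd$addcbbc
  sorted[9] = cbbccbbabd$add
  sorted[10] = ccbbabd$addcbb
  sorted[11] = d$addcbbccbbab
  sorted[12] = dcbbccbbabd$ad
  sorted[13] = ddcbbccbbabd$a
sorted[12] = dcbbccbbabd$ad

Answer: dcbbccbbabd$ad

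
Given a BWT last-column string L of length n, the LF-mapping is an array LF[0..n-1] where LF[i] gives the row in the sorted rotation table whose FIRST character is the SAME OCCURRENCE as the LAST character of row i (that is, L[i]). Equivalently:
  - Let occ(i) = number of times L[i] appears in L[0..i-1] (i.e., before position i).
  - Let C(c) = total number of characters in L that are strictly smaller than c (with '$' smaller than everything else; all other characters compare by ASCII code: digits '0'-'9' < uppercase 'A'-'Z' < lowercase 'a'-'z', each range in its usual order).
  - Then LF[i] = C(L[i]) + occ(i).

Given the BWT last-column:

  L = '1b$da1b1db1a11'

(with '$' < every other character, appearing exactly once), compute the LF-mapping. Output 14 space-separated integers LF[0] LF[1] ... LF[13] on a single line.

Char counts: '$':1, '1':6, 'a':2, 'b':3, 'd':2
C (first-col start): C('$')=0, C('1')=1, C('a')=7, C('b')=9, C('d')=12
L[0]='1': occ=0, LF[0]=C('1')+0=1+0=1
L[1]='b': occ=0, LF[1]=C('b')+0=9+0=9
L[2]='$': occ=0, LF[2]=C('$')+0=0+0=0
L[3]='d': occ=0, LF[3]=C('d')+0=12+0=12
L[4]='a': occ=0, LF[4]=C('a')+0=7+0=7
L[5]='1': occ=1, LF[5]=C('1')+1=1+1=2
L[6]='b': occ=1, LF[6]=C('b')+1=9+1=10
L[7]='1': occ=2, LF[7]=C('1')+2=1+2=3
L[8]='d': occ=1, LF[8]=C('d')+1=12+1=13
L[9]='b': occ=2, LF[9]=C('b')+2=9+2=11
L[10]='1': occ=3, LF[10]=C('1')+3=1+3=4
L[11]='a': occ=1, LF[11]=C('a')+1=7+1=8
L[12]='1': occ=4, LF[12]=C('1')+4=1+4=5
L[13]='1': occ=5, LF[13]=C('1')+5=1+5=6

Answer: 1 9 0 12 7 2 10 3 13 11 4 8 5 6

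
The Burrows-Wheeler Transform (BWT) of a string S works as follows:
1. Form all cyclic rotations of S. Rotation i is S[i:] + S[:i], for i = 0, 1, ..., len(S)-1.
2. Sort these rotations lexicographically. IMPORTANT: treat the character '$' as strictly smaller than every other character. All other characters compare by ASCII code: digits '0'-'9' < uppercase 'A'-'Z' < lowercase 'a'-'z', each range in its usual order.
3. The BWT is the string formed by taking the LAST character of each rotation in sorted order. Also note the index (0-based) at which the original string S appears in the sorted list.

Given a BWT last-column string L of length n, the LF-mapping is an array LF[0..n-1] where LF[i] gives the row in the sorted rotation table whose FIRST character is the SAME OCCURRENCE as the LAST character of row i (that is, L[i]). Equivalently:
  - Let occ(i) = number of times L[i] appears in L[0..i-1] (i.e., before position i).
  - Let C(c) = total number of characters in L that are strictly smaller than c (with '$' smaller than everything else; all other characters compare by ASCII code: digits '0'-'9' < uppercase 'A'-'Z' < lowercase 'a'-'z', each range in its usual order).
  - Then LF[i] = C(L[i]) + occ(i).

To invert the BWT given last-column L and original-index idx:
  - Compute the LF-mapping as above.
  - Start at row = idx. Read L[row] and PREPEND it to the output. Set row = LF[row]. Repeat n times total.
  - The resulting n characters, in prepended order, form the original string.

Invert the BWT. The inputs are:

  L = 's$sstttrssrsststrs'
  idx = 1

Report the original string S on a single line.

Answer: rsssstsrssttsrtts$

Derivation:
LF mapping: 4 0 5 6 13 14 15 1 7 8 2 9 10 16 11 17 3 12
Walk LF starting at row 1, prepending L[row]:
  step 1: row=1, L[1]='$', prepend. Next row=LF[1]=0
  step 2: row=0, L[0]='s', prepend. Next row=LF[0]=4
  step 3: row=4, L[4]='t', prepend. Next row=LF[4]=13
  step 4: row=13, L[13]='t', prepend. Next row=LF[13]=16
  step 5: row=16, L[16]='r', prepend. Next row=LF[16]=3
  step 6: row=3, L[3]='s', prepend. Next row=LF[3]=6
  step 7: row=6, L[6]='t', prepend. Next row=LF[6]=15
  step 8: row=15, L[15]='t', prepend. Next row=LF[15]=17
  step 9: row=17, L[17]='s', prepend. Next row=LF[17]=12
  step 10: row=12, L[12]='s', prepend. Next row=LF[12]=10
  step 11: row=10, L[10]='r', prepend. Next row=LF[10]=2
  step 12: row=2, L[2]='s', prepend. Next row=LF[2]=5
  step 13: row=5, L[5]='t', prepend. Next row=LF[5]=14
  step 14: row=14, L[14]='s', prepend. Next row=LF[14]=11
  step 15: row=11, L[11]='s', prepend. Next row=LF[11]=9
  step 16: row=9, L[9]='s', prepend. Next row=LF[9]=8
  step 17: row=8, L[8]='s', prepend. Next row=LF[8]=7
  step 18: row=7, L[7]='r', prepend. Next row=LF[7]=1
Reversed output: rsssstsrssttsrtts$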